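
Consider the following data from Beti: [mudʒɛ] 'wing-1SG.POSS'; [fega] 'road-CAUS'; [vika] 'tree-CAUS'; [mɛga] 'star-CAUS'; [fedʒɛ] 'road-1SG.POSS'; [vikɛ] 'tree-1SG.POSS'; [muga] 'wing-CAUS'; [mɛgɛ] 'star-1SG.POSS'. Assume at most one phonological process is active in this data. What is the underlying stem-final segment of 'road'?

The stem for 'road' ends in [g] in [fega] but [dʒ] in [fedʒɛ].
The stem 'star' ([mɛga], [mɛgɛ]) shows [g] unchanged in both environments, so [g] cannot be basic with [dʒ] derived before the 1SG.POSS suffix.
The alternation reflects depalatalization: palato-alveolar /dʒ/ becomes [g] when no front vowel follows. /dʒ/ is underlying.

/dʒ/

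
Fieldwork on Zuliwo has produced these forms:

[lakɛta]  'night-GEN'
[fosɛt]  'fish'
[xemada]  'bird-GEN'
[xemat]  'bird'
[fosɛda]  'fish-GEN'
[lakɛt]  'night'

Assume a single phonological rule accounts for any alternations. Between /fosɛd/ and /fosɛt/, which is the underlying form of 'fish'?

The stem for 'fish' ends in [d] in [fosɛda] but [t] in [fosɛt].
The stem 'night' ([lakɛta], [lakɛt]) shows [t] unchanged in both environments, so [t] cannot be basic with [d] derived before the GEN suffix.
So /d/ is underlying, and a rule of word-final obstruent devoicing — voiced obstruents become voiceless word-finally — gives [t].

/fosɛd/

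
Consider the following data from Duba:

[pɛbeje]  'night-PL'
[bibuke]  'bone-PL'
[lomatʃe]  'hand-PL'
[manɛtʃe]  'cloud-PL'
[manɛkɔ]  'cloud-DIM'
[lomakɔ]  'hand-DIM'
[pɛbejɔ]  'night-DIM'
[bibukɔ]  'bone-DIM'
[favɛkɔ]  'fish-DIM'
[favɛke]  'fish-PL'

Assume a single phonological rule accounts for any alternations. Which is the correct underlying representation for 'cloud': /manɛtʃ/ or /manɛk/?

/manɛtʃ/

The root 'cloud' surfaces as [manɛkɔ] and [manɛtʃe], with a stem-final [k] ~ [tʃ] alternation.
But 'bone' keeps [k] in both environments ([bibukɔ], [bibuke]), so there is no rule changing /k/ to [tʃ] before the PL suffix.
The underlying segment must be /tʃ/; palato-alveolar /tʃ/ becomes [k] when no front vowel follows, yielding [k] there.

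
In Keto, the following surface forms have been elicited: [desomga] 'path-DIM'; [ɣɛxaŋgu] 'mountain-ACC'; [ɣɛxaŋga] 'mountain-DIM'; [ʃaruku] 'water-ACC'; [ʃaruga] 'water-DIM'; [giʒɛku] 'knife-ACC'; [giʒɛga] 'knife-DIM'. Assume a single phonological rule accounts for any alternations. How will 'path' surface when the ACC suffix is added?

The ACC suffix surfaces as [-gu] and [-ku], depending on the final segment of the stem.
By contrast the DIM suffix keeps its initial [g] throughout — that segment must be underlying.
The ACC suffix is therefore /-ku/ underlyingly, with post-nasal voicing: voiceless stops become voiced after a nasal.
After 'path', which ends in a nasal, the suffix surfaces as [-gu], giving [desomgu].

[desomgu]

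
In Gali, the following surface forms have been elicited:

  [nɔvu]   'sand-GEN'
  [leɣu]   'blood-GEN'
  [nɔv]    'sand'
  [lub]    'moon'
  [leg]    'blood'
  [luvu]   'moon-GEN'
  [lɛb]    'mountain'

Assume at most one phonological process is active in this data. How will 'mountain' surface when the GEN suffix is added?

In [luvu] and [lub] the final segment of 'moon' alternates: [v] ~ [b].
If /v/ were underlying and a rule turned it into [b] in isolation, 'sand' would also alternate; but it has [v] in both [nɔvu] and [nɔv].
So /b/ is underlying, and a rule of intervocalic spirantization — voiced stops become fricatives between vowels — gives [v].
The one attested form of 'mountain', [lɛb], shows underlying /lɛb/. Applying the same rule between vowels gives [lɛvu].

[lɛvu]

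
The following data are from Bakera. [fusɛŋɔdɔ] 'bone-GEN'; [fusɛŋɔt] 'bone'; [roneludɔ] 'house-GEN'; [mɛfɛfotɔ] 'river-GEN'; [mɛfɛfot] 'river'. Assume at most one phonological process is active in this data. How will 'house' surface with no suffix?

The root 'bone' surfaces as [fusɛŋɔdɔ] and [fusɛŋɔt], with a stem-final [d] ~ [t] alternation.
If /t/ were underlying and a rule turned it into [d] before the GEN suffix, 'river' would also alternate; but it has [t] in both [mɛfɛfotɔ] and [mɛfɛfot].
The underlying segment must be /d/; voiced obstruents become voiceless word-finally, yielding [t] there.
The one attested form of 'house', [roneludɔ], shows underlying /ronelud/. Applying the same rule word-finally gives [ronelut].

[ronelut]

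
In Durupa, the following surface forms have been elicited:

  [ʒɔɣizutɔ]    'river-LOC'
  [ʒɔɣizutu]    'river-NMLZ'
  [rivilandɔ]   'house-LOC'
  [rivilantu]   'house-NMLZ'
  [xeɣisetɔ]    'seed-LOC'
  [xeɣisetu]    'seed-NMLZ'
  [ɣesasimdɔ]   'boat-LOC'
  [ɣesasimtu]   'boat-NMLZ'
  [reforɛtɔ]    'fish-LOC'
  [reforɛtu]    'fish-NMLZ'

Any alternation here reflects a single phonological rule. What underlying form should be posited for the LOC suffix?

/-dɔ/

The LOC suffix surfaces as [-dɔ] and [-tɔ], depending on the final segment of the stem.
By contrast the NMLZ suffix keeps its initial [t] throughout — that segment must be underlying.
So the underlying form is /-dɔ/, and voiced stops become voiceless after a vowel.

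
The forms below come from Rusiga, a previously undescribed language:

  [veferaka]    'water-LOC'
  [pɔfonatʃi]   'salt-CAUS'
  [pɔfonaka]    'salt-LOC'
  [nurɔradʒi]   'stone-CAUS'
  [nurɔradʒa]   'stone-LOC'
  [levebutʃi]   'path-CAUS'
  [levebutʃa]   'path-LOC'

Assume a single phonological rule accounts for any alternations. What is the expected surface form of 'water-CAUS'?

In [pɔfonatʃi] and [pɔfonaka] the final segment of 'salt' alternates: [tʃ] ~ [k].
But 'path' keeps [tʃ] in both environments ([levebutʃi], [levebutʃa]), so there is no rule changing /tʃ/ to [k] before the LOC suffix.
Therefore /k/ is basic and [tʃ] is derived by palatalization before a front vowel (/k/ becomes palato-alveolar [tʃ] before a front vowel).
From [veferaka] the stem 'water' is /veferak/; before a front vowel this yields [veferatʃi].

[veferatʃi]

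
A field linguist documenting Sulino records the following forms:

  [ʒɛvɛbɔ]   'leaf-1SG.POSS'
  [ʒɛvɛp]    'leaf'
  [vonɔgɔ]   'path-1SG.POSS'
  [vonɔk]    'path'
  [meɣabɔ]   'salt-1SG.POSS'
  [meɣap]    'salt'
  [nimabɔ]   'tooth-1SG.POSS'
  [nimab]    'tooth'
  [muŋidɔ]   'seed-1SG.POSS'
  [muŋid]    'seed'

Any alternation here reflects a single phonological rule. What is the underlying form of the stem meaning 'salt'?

'salt' shows [b] ~ [p] at the end of the stem ([meɣabɔ] vs [meɣap]).
If /b/ were underlying and a rule turned it into [p] in isolation, 'tooth' would also alternate; but it has [b] in both [nimabɔ] and [nimab].
The underlying segment must be /p/; voiceless stops become voiced between vowels, yielding [b] there.

/meɣap/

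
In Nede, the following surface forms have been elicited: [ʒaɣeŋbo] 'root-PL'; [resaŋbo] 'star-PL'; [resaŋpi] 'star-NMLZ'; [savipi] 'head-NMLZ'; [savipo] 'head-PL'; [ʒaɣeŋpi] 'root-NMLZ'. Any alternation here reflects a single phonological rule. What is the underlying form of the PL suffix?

/-bo/

The PL morpheme has two allomorphs, [-bo] and [-po].
By contrast the NMLZ suffix keeps its initial [p] throughout — that segment must be underlying.
The PL suffix is therefore /-bo/ underlyingly, with post-vocalic devoicing: voiced stops become voiceless after a vowel.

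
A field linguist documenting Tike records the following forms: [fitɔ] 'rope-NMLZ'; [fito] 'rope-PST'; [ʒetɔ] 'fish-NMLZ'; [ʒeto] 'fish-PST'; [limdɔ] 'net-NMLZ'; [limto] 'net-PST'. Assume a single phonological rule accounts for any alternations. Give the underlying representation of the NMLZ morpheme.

/-dɔ/

The NMLZ morpheme has two allomorphs, [-dɔ] and [-tɔ].
The PST suffix, which begins with [t], is invariant after every stem; so [t] is not altered by any rule here.
The NMLZ suffix is therefore /-dɔ/ underlyingly, with post-vocalic devoicing: voiced stops become voiceless after a vowel.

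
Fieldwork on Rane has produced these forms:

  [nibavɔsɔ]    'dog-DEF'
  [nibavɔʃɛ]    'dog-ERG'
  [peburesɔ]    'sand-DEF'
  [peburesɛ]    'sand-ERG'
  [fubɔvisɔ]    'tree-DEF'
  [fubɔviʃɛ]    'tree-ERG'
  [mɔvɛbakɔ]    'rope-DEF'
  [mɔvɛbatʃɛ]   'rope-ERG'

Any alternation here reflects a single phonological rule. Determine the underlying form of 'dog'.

The root 'dog' surfaces as [nibavɔsɔ] and [nibavɔʃɛ], with a stem-final [s] ~ [ʃ] alternation.
But 'sand' keeps [s] in both environments ([peburesɔ], [peburesɛ]), so there is no rule changing /s/ to [ʃ] before the ERG suffix.
So /ʃ/ is underlying, and a rule of depalatalization — palato-alveolar /tʃ/ and /ʃ/ become [k] and [s] when no front vowel follows — gives [s].

/nibavɔʃ/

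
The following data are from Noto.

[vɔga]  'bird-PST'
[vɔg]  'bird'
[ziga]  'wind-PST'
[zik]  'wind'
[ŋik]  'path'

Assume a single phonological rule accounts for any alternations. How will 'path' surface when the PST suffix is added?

The root 'wind' surfaces as [ziga] and [zik], with a stem-final [g] ~ [k] alternation.
Compare 'bird', with invariant [g] in [vɔga] and [vɔg]: an analysis with underlying /g/ and a rule producing [k] in isolation would wrongly predict alternation here too.
The underlying segment must be /k/; voiceless stops become voiced between vowels, yielding [g] there.
The one attested form of 'path', [ŋik], shows underlying /ŋik/. Applying the same rule between vowels gives [ŋiga].

[ŋiga]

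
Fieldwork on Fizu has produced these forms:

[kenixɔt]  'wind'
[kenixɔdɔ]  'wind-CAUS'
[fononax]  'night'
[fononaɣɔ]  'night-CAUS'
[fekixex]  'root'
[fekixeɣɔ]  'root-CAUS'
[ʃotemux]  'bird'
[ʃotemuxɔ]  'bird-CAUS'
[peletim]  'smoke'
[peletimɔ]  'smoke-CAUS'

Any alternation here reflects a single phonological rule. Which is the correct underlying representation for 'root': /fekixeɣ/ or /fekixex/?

In [fekixex] and [fekixeɣɔ] the final segment of 'root' alternates: [x] ~ [ɣ].
The stem 'bird' ([ʃotemux], [ʃotemuxɔ]) shows [x] unchanged in both environments, so [x] cannot be basic with [ɣ] derived before the CAUS suffix.
The alternation reflects word-final obstruent devoicing: voiced obstruents become voiceless word-finally. /ɣ/ is underlying.

/fekixeɣ/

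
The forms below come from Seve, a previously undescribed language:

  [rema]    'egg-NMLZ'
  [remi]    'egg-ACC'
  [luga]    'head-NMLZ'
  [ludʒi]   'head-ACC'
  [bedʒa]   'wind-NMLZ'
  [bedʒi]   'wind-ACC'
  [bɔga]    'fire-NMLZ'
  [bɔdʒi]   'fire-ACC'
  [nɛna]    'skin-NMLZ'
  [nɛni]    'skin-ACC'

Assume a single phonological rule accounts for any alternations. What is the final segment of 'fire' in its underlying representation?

/g/

'fire' shows [g] ~ [dʒ] at the end of the stem ([bɔga] vs [bɔdʒi]).
If /dʒ/ were underlying and a rule turned it into [g] before the NMLZ suffix, 'wind' would also alternate; but it has [dʒ] in both [bedʒa] and [bedʒi].
The underlying segment must be /g/; /g/ becomes palato-alveolar [dʒ] before a front vowel, yielding [dʒ] there.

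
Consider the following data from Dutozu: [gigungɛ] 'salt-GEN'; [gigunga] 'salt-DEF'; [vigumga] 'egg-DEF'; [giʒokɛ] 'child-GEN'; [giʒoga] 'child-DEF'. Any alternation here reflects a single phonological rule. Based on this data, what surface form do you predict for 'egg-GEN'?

[vigumgɛ]

The GEN suffix surfaces as [-gɛ] and [-kɛ], depending on the final segment of the stem.
By contrast the DEF suffix keeps its initial [g] throughout — that segment must be underlying.
The GEN suffix is therefore /-kɛ/ underlyingly, with post-nasal voicing: voiceless stops become voiced after a nasal.
After 'egg', which ends in a nasal, the suffix surfaces as [-gɛ], giving [vigumgɛ].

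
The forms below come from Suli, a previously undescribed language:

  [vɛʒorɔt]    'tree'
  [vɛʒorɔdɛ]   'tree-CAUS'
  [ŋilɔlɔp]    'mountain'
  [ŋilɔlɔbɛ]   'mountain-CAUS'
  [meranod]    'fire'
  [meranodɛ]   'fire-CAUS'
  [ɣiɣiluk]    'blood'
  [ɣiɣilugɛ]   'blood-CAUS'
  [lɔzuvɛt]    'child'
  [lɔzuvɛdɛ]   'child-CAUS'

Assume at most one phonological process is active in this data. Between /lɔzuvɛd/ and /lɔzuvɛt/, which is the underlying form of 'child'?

The root 'child' surfaces as [lɔzuvɛt] and [lɔzuvɛdɛ], with a stem-final [t] ~ [d] alternation.
If /d/ were underlying and a rule turned it into [t] in isolation, 'fire' would also alternate; but it has [d] in both [meranod] and [meranodɛ].
The underlying segment must be /t/; voiceless stops become voiced between vowels, yielding [d] there.

/lɔzuvɛt/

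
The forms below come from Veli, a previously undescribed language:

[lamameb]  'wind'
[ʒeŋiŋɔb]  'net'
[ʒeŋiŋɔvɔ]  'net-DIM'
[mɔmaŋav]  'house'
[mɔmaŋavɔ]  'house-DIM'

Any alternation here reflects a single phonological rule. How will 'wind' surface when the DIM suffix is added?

In [ʒeŋiŋɔb] and [ʒeŋiŋɔvɔ] the final segment of 'net' alternates: [b] ~ [v].
The stem 'house' ([mɔmaŋav], [mɔmaŋavɔ]) shows [v] unchanged in both environments, so [v] cannot be basic with [b] derived in isolation.
The alternation reflects intervocalic spirantization: voiced stops become fricatives between vowels. /b/ is underlying.
From [lamameb] the stem 'wind' is /lamameb/; between vowels this yields [lamamevɔ].

[lamamevɔ]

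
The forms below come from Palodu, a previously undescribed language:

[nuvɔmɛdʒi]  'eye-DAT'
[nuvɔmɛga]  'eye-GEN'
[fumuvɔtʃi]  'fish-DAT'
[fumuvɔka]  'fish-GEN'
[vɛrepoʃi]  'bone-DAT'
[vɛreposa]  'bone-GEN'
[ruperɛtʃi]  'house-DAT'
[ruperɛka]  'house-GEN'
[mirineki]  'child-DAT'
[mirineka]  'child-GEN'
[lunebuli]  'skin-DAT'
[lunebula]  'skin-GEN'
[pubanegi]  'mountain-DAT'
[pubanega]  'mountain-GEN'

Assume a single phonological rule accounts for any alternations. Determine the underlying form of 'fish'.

/fumuvɔtʃ/

The root 'fish' surfaces as [fumuvɔtʃi] and [fumuvɔka], with a stem-final [tʃ] ~ [k] alternation.
But 'child' keeps [k] in both environments ([mirineki], [mirineka]), so there is no rule changing /k/ to [tʃ] before the DAT suffix.
The underlying segment must be /tʃ/; palato-alveolar /tʃ/, /dʒ/ and /ʃ/ become [k], [g] and [s] when no front vowel follows, yielding [k] there.
The underlying form of 'fish' is therefore /fumuvɔtʃ/.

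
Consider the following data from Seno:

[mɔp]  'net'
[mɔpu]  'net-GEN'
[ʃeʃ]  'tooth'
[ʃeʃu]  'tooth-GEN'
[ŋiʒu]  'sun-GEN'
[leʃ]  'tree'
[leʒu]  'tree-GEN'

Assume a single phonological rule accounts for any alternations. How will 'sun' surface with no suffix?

'tree' shows [ʃ] ~ [ʒ] at the end of the stem ([leʃ] vs [leʒu]).
If /ʃ/ were underlying and a rule turned it into [ʒ] before the GEN suffix, 'tooth' would also alternate; but it has [ʃ] in both [ʃeʃ] and [ʃeʃu].
So /ʒ/ is underlying, and a rule of word-final obstruent devoicing — voiced obstruents become voiceless word-finally — gives [ʃ].
The one attested form of 'sun', [ŋiʒu], shows underlying /ŋiʒ/. Applying the same rule word-finally gives [ŋiʃ].

[ŋiʃ]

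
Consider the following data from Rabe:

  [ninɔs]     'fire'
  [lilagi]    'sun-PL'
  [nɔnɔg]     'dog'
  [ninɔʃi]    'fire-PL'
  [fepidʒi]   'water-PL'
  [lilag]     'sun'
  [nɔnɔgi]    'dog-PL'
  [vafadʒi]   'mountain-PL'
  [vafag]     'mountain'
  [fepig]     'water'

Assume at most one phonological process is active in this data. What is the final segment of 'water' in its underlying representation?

The root 'water' surfaces as [fepidʒi] and [fepig], with a stem-final [dʒ] ~ [g] alternation.
But 'sun' keeps [g] in both environments ([lilagi], [lilag]), so there is no rule changing /g/ to [dʒ] before the PL suffix.
The alternation reflects depalatalization: palato-alveolar /dʒ/ and /ʃ/ become [g] and [s] when no front vowel follows. /dʒ/ is underlying.

/dʒ/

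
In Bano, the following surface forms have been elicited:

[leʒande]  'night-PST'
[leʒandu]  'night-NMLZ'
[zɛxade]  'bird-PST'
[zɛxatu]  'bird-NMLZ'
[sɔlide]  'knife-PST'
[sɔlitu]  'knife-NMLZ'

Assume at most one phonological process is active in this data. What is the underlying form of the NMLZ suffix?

The NMLZ suffix surfaces as [-du] and [-tu], depending on the final segment of the stem.
By contrast the PST suffix keeps its initial [d] throughout — that segment must be underlying.
So the underlying form is /-tu/, and voiceless stops become voiced after a nasal.

/-tu/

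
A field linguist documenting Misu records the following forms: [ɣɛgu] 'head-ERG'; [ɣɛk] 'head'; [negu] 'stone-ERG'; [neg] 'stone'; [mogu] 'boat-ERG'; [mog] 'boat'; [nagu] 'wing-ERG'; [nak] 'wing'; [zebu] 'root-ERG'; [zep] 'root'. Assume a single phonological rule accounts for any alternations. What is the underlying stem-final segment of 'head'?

The root 'head' surfaces as [ɣɛgu] and [ɣɛk], with a stem-final [g] ~ [k] alternation.
If /g/ were underlying and a rule turned it into [k] in isolation, 'stone' would also alternate; but it has [g] in both [negu] and [neg].
Therefore /k/ is basic and [g] is derived by intervocalic voicing (voiceless stops become voiced between vowels).

/k/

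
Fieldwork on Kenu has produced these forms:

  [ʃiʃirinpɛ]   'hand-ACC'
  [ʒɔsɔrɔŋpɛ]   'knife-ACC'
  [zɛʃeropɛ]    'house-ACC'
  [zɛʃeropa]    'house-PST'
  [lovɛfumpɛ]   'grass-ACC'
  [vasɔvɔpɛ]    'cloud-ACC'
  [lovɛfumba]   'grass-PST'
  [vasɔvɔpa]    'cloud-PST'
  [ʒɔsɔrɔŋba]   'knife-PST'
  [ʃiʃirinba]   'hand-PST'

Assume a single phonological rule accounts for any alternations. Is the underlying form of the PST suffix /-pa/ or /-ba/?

The PST morpheme has two allomorphs, [-ba] and [-pa].
The ACC suffix, which begins with [p], is invariant after every stem; so [p] is not altered by any rule here.
The PST suffix is therefore /-ba/ underlyingly, with post-vocalic devoicing: voiced stops become voiceless after a vowel.

/-ba/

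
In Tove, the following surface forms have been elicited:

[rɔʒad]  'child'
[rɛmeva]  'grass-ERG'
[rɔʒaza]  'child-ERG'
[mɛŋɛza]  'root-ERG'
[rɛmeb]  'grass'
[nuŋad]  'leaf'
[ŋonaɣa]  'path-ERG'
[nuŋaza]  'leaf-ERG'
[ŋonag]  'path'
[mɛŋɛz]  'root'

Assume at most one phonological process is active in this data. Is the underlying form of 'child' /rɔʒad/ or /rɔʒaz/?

'child' shows [z] ~ [d] at the end of the stem ([rɔʒaza] vs [rɔʒad]).
If /z/ were underlying and a rule turned it into [d] in isolation, 'root' would also alternate; but it has [z] in both [mɛŋɛza] and [mɛŋɛz].
Therefore /d/ is basic and [z] is derived by intervocalic spirantization (voiced stops become fricatives between vowels).

/rɔʒad/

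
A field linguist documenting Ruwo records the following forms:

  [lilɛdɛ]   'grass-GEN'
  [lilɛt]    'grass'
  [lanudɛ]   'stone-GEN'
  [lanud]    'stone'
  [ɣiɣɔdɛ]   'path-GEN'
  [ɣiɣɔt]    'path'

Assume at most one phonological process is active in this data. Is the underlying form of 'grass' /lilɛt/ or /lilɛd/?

/lilɛt/

The stem for 'grass' ends in [d] in [lilɛdɛ] but [t] in [lilɛt].
If /d/ were underlying and a rule turned it into [t] in isolation, 'stone' would also alternate; but it has [d] in both [lanudɛ] and [lanud].
So /t/ is underlying, and a rule of intervocalic voicing — voiceless stops become voiced between vowels — gives [d].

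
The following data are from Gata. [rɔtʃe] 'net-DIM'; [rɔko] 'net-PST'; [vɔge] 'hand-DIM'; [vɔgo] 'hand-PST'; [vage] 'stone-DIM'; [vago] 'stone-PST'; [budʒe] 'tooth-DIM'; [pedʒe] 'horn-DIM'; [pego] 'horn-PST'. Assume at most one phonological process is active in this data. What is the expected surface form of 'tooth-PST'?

[bugo]

In [pedʒe] and [pego] the final segment of 'horn' alternates: [dʒ] ~ [g].
If /g/ were underlying and a rule turned it into [dʒ] before the DIM suffix, 'hand' would also alternate; but it has [g] in both [vɔge] and [vɔgo].
Therefore /dʒ/ is basic and [g] is derived by depalatalization (palato-alveolar /tʃ/ and /dʒ/ become [k] and [g] when no front vowel follows).
The one attested form of 'tooth', [budʒe], shows underlying /budʒ/. Applying the same rule when no front vowel follows gives [bugo].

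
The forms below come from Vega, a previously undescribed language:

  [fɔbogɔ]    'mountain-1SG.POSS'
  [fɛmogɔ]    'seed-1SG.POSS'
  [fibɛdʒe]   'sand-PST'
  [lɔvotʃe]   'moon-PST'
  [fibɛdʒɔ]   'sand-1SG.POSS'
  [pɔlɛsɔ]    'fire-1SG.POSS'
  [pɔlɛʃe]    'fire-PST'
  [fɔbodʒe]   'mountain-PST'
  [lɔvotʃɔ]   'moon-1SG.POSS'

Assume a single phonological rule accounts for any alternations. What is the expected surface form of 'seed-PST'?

[fɛmodʒe]

'mountain' shows [dʒ] ~ [g] at the end of the stem ([fɔbodʒe] vs [fɔbogɔ]).
The stem 'sand' ([fibɛdʒe], [fibɛdʒɔ]) shows [dʒ] unchanged in both environments, so [dʒ] cannot be basic with [g] derived before the 1SG.POSS suffix.
The alternation reflects palatalization before a front vowel: /g/ and /s/ become palato-alveolar [dʒ] and [ʃ] before a front vowel. /g/ is underlying.
The one attested form of 'seed', [fɛmogɔ], shows underlying /fɛmog/. Applying the same rule before a front vowel gives [fɛmodʒe].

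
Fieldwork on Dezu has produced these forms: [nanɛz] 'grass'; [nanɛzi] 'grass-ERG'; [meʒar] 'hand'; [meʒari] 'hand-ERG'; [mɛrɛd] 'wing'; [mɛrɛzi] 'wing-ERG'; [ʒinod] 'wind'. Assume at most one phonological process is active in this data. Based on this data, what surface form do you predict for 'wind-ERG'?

'wing' shows [d] ~ [z] at the end of the stem ([mɛrɛd] vs [mɛrɛzi]).
Compare 'grass', with invariant [z] in [nanɛz] and [nanɛzi]: an analysis with underlying /z/ and a rule producing [d] in isolation would wrongly predict alternation here too.
The underlying segment must be /d/; voiced stops become fricatives between vowels, yielding [z] there.
The one attested form of 'wind', [ʒinod], shows underlying /ʒinod/. Applying the same rule between vowels gives [ʒinozi].

[ʒinozi]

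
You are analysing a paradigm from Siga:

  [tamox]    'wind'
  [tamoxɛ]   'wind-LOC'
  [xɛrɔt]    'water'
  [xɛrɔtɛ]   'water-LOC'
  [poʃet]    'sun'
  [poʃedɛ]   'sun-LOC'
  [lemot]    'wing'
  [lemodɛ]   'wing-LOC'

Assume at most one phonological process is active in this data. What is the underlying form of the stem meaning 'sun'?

/poʃed/

The root 'sun' surfaces as [poʃet] and [poʃedɛ], with a stem-final [t] ~ [d] alternation.
But 'water' keeps [t] in both environments ([xɛrɔt], [xɛrɔtɛ]), so there is no rule changing /t/ to [d] before the LOC suffix.
The underlying segment must be /d/; voiced obstruents become voiceless word-finally, yielding [t] there.
The underlying form of 'sun' is therefore /poʃed/.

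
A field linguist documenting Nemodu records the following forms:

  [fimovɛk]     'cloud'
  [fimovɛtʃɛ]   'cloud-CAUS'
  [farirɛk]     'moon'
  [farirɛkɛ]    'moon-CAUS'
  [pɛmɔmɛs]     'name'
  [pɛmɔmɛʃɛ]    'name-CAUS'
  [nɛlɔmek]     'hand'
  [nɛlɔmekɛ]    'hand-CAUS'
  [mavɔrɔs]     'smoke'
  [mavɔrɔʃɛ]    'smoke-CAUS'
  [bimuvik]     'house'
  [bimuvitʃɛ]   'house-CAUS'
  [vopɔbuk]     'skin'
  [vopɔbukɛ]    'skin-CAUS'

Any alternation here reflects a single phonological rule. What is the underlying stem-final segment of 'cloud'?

/tʃ/

The stem for 'cloud' ends in [k] in [fimovɛk] but [tʃ] in [fimovɛtʃɛ].
But 'hand' keeps [k] in both environments ([nɛlɔmek], [nɛlɔmekɛ]), so there is no rule changing /k/ to [tʃ] before the CAUS suffix.
The underlying segment must be /tʃ/; palato-alveolar /tʃ/ and /ʃ/ become [k] and [s] when no front vowel follows, yielding [k] there.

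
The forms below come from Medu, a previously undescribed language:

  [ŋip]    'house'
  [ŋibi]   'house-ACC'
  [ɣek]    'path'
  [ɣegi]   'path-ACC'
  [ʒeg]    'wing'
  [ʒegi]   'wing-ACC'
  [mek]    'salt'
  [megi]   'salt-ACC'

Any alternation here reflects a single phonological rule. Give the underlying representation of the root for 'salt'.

The root 'salt' surfaces as [mek] and [megi], with a stem-final [k] ~ [g] alternation.
Compare 'wing', with invariant [g] in [ʒeg] and [ʒegi]: an analysis with underlying /g/ and a rule producing [k] in isolation would wrongly predict alternation here too.
The alternation reflects intervocalic voicing: voiceless stops become voiced between vowels. /k/ is underlying.

/mek/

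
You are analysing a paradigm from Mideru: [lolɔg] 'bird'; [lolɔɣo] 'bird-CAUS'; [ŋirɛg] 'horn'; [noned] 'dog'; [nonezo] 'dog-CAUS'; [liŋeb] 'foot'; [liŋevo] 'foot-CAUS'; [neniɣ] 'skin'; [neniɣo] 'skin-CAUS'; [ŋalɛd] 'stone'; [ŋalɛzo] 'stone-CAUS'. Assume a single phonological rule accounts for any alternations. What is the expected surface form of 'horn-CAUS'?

[ŋirɛɣo]

The stem for 'bird' ends in [g] in [lolɔg] but [ɣ] in [lolɔɣo].
If /ɣ/ were underlying and a rule turned it into [g] in isolation, 'skin' would also alternate; but it has [ɣ] in both [neniɣ] and [neniɣo].
Therefore /g/ is basic and [ɣ] is derived by intervocalic spirantization (voiced stops become fricatives between vowels).
The one attested form of 'horn', [ŋirɛg], shows underlying /ŋirɛg/. Applying the same rule between vowels gives [ŋirɛɣo].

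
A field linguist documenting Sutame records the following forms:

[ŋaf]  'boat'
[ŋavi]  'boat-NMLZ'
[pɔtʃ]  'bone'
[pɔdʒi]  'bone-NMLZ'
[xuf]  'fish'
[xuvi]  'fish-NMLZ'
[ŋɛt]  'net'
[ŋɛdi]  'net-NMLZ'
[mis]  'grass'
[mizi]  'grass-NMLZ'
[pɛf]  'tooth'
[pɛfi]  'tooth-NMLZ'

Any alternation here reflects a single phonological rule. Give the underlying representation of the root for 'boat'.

In [ŋaf] and [ŋavi] the final segment of 'boat' alternates: [f] ~ [v].
If /f/ were underlying and a rule turned it into [v] before the NMLZ suffix, 'tooth' would also alternate; but it has [f] in both [pɛf] and [pɛfi].
The alternation reflects word-final obstruent devoicing: voiced obstruents become voiceless word-finally. /v/ is underlying.

/ŋav/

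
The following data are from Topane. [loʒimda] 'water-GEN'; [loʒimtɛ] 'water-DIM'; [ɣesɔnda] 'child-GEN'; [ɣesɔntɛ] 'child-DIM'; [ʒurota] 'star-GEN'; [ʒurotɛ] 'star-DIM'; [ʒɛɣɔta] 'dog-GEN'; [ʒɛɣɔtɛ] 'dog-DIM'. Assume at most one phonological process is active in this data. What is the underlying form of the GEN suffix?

/-da/

The GEN morpheme has two allomorphs, [-da] and [-ta].
By contrast the DIM suffix keeps its initial [t] throughout — that segment must be underlying.
The GEN suffix is therefore /-da/ underlyingly, with post-vocalic devoicing: voiced stops become voiceless after a vowel.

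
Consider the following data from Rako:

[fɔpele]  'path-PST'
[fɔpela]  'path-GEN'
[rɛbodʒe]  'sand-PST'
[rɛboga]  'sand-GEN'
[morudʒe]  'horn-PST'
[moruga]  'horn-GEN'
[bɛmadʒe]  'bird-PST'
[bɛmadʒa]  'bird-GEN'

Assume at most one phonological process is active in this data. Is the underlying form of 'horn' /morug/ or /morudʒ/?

/morug/

The root 'horn' surfaces as [morudʒe] and [moruga], with a stem-final [dʒ] ~ [g] alternation.
But 'bird' keeps [dʒ] in both environments ([bɛmadʒe], [bɛmadʒa]), so there is no rule changing /dʒ/ to [g] before the GEN suffix.
The underlying segment must be /g/; /g/ becomes palato-alveolar [dʒ] before a front vowel, yielding [dʒ] there.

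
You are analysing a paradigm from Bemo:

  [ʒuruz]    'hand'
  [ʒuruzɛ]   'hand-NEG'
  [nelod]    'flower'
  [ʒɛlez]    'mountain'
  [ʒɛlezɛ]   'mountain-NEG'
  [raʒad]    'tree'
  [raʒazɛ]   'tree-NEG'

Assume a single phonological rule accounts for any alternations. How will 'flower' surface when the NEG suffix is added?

In [raʒad] and [raʒazɛ] the final segment of 'tree' alternates: [d] ~ [z].
If /z/ were underlying and a rule turned it into [d] in isolation, 'mountain' would also alternate; but it has [z] in both [ʒɛlez] and [ʒɛlezɛ].
The underlying segment must be /d/; voiced stops become fricatives between vowels, yielding [z] there.
The one attested form of 'flower', [nelod], shows underlying /nelod/. Applying the same rule between vowels gives [nelozɛ].

[nelozɛ]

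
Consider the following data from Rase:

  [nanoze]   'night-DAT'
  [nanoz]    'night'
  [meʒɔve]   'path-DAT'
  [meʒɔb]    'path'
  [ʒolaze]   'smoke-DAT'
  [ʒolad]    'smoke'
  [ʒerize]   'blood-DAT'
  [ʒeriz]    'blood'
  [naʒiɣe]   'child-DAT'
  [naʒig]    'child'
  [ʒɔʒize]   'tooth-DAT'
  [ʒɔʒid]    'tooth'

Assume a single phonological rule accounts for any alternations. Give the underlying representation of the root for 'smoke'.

'smoke' shows [z] ~ [d] at the end of the stem ([ʒolaze] vs [ʒolad]).
But 'night' keeps [z] in both environments ([nanoze], [nanoz]), so there is no rule changing /z/ to [d] in isolation.
So /d/ is underlying, and a rule of intervocalic spirantization — voiced stops become fricatives between vowels — gives [z].

/ʒolad/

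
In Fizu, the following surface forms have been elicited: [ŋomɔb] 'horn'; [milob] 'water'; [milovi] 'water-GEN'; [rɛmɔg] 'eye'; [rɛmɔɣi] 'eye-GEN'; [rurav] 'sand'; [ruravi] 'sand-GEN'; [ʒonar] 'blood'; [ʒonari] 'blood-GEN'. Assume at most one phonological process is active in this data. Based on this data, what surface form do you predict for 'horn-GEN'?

[ŋomɔvi]

The stem for 'water' ends in [b] in [milob] but [v] in [milovi].
But 'sand' keeps [v] in both environments ([rurav], [ruravi]), so there is no rule changing /v/ to [b] in isolation.
The underlying segment must be /b/; voiced stops become fricatives between vowels, yielding [v] there.
From [ŋomɔb] the stem 'horn' is /ŋomɔb/; between vowels this yields [ŋomɔvi].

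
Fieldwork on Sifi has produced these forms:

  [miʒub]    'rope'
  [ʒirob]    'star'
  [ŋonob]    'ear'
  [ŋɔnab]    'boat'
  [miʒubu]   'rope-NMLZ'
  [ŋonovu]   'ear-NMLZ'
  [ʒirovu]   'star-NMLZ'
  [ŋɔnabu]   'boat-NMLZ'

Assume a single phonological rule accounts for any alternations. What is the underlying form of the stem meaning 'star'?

/ʒirov/

'star' shows [b] ~ [v] at the end of the stem ([ʒirob] vs [ʒirovu]).
But 'rope' keeps [b] in both environments ([miʒub], [miʒubu]), so there is no rule changing /b/ to [v] before the NMLZ suffix.
So /v/ is underlying, and a rule of word-final hardening — voiced fricatives become stops word-finally — gives [b].
The underlying form of 'star' is therefore /ʒirov/.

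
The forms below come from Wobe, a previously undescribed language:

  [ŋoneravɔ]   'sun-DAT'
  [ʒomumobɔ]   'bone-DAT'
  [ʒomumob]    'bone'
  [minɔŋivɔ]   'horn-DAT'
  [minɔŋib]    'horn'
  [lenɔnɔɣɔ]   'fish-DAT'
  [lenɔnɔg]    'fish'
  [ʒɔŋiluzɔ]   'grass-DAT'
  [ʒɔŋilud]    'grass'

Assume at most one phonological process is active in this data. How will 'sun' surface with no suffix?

'horn' shows [v] ~ [b] at the end of the stem ([minɔŋivɔ] vs [minɔŋib]).
If /b/ were underlying and a rule turned it into [v] before the DAT suffix, 'bone' would also alternate; but it has [b] in both [ʒomumobɔ] and [ʒomumob].
The alternation reflects word-final hardening: voiced fricatives become stops word-finally. /v/ is underlying.
The one attested form of 'sun', [ŋoneravɔ], shows underlying /ŋonerav/. Applying the same rule word-finally gives [ŋonerab].

[ŋonerab]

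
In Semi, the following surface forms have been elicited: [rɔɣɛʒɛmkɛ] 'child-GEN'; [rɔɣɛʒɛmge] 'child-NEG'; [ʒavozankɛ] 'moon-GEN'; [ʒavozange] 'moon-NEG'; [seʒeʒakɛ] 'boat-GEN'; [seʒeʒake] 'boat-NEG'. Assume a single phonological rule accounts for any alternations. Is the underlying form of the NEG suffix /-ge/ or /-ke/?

The NEG morpheme has two allomorphs, [-ge] and [-ke].
The GEN suffix, which begins with [k], is invariant after every stem; so [k] is not altered by any rule here.
So the underlying form is /-ge/, and voiced stops become voiceless after a vowel.

/-ge/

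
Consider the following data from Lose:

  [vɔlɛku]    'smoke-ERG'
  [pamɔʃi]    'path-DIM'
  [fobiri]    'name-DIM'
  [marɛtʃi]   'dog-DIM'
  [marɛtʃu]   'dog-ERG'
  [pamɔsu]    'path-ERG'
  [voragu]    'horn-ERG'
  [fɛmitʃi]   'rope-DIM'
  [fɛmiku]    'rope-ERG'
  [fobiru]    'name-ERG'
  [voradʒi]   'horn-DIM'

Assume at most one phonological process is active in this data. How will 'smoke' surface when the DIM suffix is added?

In [fɛmitʃi] and [fɛmiku] the final segment of 'rope' alternates: [tʃ] ~ [k].
If /tʃ/ were underlying and a rule turned it into [k] before the ERG suffix, 'dog' would also alternate; but it has [tʃ] in both [marɛtʃi] and [marɛtʃu].
The underlying segment must be /k/; /k/, /g/ and /s/ become palato-alveolar [tʃ], [dʒ] and [ʃ] before a front vowel, yielding [tʃ] there.
The one attested form of 'smoke', [vɔlɛku], shows underlying /vɔlɛk/. Applying the same rule before a front vowel gives [vɔlɛtʃi].

[vɔlɛtʃi]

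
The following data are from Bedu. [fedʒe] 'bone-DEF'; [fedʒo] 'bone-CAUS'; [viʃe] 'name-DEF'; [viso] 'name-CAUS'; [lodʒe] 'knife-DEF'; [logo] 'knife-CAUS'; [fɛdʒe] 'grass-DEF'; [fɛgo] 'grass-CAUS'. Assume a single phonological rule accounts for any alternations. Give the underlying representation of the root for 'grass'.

In [fɛdʒe] and [fɛgo] the final segment of 'grass' alternates: [dʒ] ~ [g].
If /dʒ/ were underlying and a rule turned it into [g] before the CAUS suffix, 'bone' would also alternate; but it has [dʒ] in both [fedʒe] and [fedʒo].
The alternation reflects palatalization before a front vowel: /g/ and /s/ become palato-alveolar [dʒ] and [ʃ] before a front vowel. /g/ is underlying.
Hence 'grass' is /fɛg/ underlyingly.

/fɛg/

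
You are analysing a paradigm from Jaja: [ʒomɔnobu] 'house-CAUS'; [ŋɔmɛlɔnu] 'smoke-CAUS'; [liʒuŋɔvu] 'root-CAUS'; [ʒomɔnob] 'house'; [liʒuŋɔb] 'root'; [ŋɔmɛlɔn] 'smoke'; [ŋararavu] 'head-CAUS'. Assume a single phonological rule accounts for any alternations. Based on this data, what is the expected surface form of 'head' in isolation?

[ŋararab]

'root' shows [b] ~ [v] at the end of the stem ([liʒuŋɔb] vs [liʒuŋɔvu]).
If /b/ were underlying and a rule turned it into [v] before the CAUS suffix, 'house' would also alternate; but it has [b] in both [ʒomɔnob] and [ʒomɔnobu].
The underlying segment must be /v/; voiced fricatives become stops word-finally, yielding [b] there.
From [ŋararavu] the stem 'head' is /ŋararav/; word-finally this yields [ŋararab].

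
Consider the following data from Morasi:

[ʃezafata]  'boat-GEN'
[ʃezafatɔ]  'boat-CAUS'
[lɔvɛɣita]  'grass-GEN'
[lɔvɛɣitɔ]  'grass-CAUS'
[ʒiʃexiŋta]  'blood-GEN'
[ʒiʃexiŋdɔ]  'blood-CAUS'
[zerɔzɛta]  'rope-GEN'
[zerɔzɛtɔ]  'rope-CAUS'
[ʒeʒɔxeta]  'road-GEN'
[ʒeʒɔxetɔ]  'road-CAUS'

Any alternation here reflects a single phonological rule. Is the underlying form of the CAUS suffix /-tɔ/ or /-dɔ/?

The CAUS suffix surfaces as [-dɔ] and [-tɔ], depending on the final segment of the stem.
By contrast the GEN suffix keeps its initial [t] throughout — that segment must be underlying.
So the underlying form is /-dɔ/, and voiced stops become voiceless after a vowel.

/-dɔ/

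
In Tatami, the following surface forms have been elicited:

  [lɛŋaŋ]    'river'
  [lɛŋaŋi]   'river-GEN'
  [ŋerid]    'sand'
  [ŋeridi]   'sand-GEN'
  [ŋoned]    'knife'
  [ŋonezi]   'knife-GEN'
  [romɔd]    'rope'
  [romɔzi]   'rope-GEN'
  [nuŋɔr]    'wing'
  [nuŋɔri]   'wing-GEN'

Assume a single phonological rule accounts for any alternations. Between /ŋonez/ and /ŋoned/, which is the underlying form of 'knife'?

The stem for 'knife' ends in [d] in [ŋoned] but [z] in [ŋonezi].
Compare 'sand', with invariant [d] in [ŋerid] and [ŋeridi]: an analysis with underlying /d/ and a rule producing [z] before the GEN suffix would wrongly predict alternation here too.
The alternation reflects word-final hardening: voiced fricatives become stops word-finally. /z/ is underlying.

/ŋonez/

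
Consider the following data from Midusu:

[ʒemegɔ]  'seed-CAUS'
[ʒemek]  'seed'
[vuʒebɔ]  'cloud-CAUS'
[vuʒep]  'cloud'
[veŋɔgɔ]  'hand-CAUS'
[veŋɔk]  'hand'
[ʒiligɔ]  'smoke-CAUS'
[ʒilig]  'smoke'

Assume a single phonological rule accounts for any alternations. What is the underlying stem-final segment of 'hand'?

/k/

The root 'hand' surfaces as [veŋɔgɔ] and [veŋɔk], with a stem-final [g] ~ [k] alternation.
The stem 'smoke' ([ʒiligɔ], [ʒilig]) shows [g] unchanged in both environments, so [g] cannot be basic with [k] derived in isolation.
The underlying segment must be /k/; voiceless stops become voiced between vowels, yielding [g] there.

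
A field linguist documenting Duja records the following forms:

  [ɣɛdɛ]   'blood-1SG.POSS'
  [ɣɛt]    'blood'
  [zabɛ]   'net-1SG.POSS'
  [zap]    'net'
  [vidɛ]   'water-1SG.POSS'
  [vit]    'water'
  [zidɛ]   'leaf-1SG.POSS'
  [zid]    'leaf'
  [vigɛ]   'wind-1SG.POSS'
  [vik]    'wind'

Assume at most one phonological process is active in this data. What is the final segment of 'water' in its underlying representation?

'water' shows [d] ~ [t] at the end of the stem ([vidɛ] vs [vit]).
Compare 'leaf', with invariant [d] in [zidɛ] and [zid]: an analysis with underlying /d/ and a rule producing [t] in isolation would wrongly predict alternation here too.
Therefore /t/ is basic and [d] is derived by intervocalic voicing (voiceless stops become voiced between vowels).

/t/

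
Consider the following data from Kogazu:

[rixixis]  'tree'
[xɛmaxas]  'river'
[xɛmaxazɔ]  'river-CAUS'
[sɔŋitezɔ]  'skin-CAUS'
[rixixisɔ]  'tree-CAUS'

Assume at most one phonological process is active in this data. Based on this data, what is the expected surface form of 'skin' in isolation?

[sɔŋites]

In [xɛmaxazɔ] and [xɛmaxas] the final segment of 'river' alternates: [z] ~ [s].
But 'tree' keeps [s] in both environments ([rixixisɔ], [rixixis]), so there is no rule changing /s/ to [z] before the CAUS suffix.
Therefore /z/ is basic and [s] is derived by word-final obstruent devoicing (voiced obstruents become voiceless word-finally).
From [sɔŋitezɔ] the stem 'skin' is /sɔŋitez/; word-finally this yields [sɔŋites].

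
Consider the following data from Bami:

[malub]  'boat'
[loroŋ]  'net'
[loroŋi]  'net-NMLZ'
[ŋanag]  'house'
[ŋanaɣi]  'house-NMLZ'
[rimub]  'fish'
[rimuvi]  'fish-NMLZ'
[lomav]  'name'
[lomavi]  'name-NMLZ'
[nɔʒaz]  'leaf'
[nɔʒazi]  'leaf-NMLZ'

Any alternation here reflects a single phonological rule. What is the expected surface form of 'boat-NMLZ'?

[maluvi]

The root 'fish' surfaces as [rimub] and [rimuvi], with a stem-final [b] ~ [v] alternation.
But 'name' keeps [v] in both environments ([lomav], [lomavi]), so there is no rule changing /v/ to [b] in isolation.
Therefore /b/ is basic and [v] is derived by intervocalic spirantization (voiced stops become fricatives between vowels).
The one attested form of 'boat', [malub], shows underlying /malub/. Applying the same rule between vowels gives [maluvi].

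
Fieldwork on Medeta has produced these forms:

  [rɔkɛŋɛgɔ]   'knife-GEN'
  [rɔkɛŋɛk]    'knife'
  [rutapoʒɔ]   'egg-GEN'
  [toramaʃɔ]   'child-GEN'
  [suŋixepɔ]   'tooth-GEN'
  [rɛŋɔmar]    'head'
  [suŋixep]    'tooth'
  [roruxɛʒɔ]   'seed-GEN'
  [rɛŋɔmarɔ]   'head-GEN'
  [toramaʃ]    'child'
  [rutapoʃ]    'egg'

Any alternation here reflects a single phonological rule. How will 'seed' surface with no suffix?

The stem for 'egg' ends in [ʃ] in [rutapoʃ] but [ʒ] in [rutapoʒɔ].
But 'child' keeps [ʃ] in both environments ([toramaʃ], [toramaʃɔ]), so there is no rule changing /ʃ/ to [ʒ] before the GEN suffix.
So /ʒ/ is underlying, and a rule of word-final obstruent devoicing — voiced obstruents become voiceless word-finally — gives [ʃ].
The one attested form of 'seed', [roruxɛʒɔ], shows underlying /roruxɛʒ/. Applying the same rule word-finally gives [roruxɛʃ].

[roruxɛʃ]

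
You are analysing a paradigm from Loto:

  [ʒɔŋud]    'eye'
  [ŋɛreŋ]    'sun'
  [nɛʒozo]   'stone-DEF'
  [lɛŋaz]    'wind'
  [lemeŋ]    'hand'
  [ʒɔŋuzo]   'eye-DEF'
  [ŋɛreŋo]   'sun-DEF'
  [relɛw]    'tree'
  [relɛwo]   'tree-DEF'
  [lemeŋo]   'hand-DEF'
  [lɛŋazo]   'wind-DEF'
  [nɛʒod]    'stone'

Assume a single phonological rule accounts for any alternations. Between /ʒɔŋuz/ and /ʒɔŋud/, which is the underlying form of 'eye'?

/ʒɔŋud/

The root 'eye' surfaces as [ʒɔŋuzo] and [ʒɔŋud], with a stem-final [z] ~ [d] alternation.
Compare 'wind', with invariant [z] in [lɛŋazo] and [lɛŋaz]: an analysis with underlying /z/ and a rule producing [d] in isolation would wrongly predict alternation here too.
The underlying segment must be /d/; voiced stops become fricatives between vowels, yielding [z] there.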